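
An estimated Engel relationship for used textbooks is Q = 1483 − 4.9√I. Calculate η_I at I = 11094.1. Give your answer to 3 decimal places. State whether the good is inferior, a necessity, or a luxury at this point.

-0.267 (inferior good)

At I = 11094.1: Q = 966.890.
dQ/dI = -4.9/(2√I) = -0.0232606 at this income.
η = (dQ/dI)·(I/Q) = -0.0232606 × (11094.1/966.890) = -0.267.
Since η < 0, the good is an inferior good.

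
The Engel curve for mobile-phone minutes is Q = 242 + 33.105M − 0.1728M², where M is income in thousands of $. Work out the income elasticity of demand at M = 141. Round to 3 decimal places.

At M = 141: Q = 1474.3682.
dQ/dM = 33.105 − 0.3456M = -15.62460.
η = (dQ/dM)·(M/Q) = -15.62460 × (141/1474.3682) = -1.494.

-1.494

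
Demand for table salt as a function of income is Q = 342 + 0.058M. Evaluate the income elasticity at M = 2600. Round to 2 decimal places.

0.31

At M = 2600: Q = 492.800.
dQ/dM = 0.058.
η = (dQ/dM)·(M/Q) = 0.058 × (2600/492.800) = 0.31.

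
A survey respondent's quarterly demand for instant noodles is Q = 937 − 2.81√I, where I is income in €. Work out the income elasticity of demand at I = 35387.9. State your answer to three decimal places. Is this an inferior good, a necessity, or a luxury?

-0.647 (inferior good)

At I = 35387.9: Q = 408.392.
dQ/dI = -2.81/(2√I) = -0.00746877 at this income.
η = (dQ/dI)·(I/Q) = -0.00746877 × (35387.9/408.392) = -0.647.
Since η < 0, the good is an inferior good.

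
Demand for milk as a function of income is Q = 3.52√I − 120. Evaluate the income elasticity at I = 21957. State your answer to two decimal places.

0.65

At I = 21957: Q = 401.590.
dQ/dI = 3.52/(2√I) = 0.0118775 at this income.
η = (dQ/dI)·(I/Q) = 0.0118775 × (21957/401.590) = 0.65.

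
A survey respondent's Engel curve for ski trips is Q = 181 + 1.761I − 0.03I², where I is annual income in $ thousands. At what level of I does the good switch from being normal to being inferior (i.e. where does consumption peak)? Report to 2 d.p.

dQ/dI = 1.761 − 0.06I.
The good is inferior where dQ/dI < 0. Setting dQ/dI = 0 gives I = 1.761 / 0.06 = 29.35.

29.35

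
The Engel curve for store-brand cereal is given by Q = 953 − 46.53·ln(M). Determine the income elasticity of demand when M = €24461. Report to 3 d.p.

At M = 24461: Q = 482.822.
dQ/dM = -46.53/M = -0.00190221 at this income.
η = (dQ/dM)·(M/Q) = -0.00190221 × (24461/482.822) = -0.096.

-0.096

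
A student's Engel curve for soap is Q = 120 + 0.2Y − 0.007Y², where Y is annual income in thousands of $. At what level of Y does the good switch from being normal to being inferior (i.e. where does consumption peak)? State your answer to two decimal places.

dQ/dY = 0.2 − 0.014Y.
The good is inferior where dQ/dY < 0. Setting dQ/dY = 0 gives Y = 0.2 / 0.014 = 14.29.

14.29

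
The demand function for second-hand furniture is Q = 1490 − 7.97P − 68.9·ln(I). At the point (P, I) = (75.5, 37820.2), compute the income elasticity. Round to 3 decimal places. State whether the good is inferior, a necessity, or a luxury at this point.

-0.425 (inferior good)

At P = 75.5, I = 37820.2: Q = 162.018.
Holding P constant, ∂Q/∂I = -68.9/I = -0.00182178.
η_I = (∂Q/∂I)·(I/Q) = -0.00182178 × (37820.2/162.018) = -0.425.
Since η < 0, this is an inferior good.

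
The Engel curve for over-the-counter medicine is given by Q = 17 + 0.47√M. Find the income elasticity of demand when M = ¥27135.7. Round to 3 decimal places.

0.410

At M = 27135.7: Q = 94.423.
dQ/dM = 0.47/(2√M) = 0.00142658 at this income.
η = (dQ/dM)·(M/Q) = 0.00142658 × (27135.7/94.423) = 0.410.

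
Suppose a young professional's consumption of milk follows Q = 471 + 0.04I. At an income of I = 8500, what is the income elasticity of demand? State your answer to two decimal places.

At I = 8500: Q = 811.000.
dQ/dI = 0.04.
η = (dQ/dI)·(I/Q) = 0.04 × (8500/811.000) = 0.42.

0.42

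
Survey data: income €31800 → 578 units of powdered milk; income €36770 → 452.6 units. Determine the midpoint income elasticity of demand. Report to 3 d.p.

ΔQ = 452.6 − 578 = -125.4; midpoint Q̄ = (578 + 452.6)/2 = 515.3.
ΔI = 36770 − 31800 = 4970; midpoint Ī = (31800 + 36770)/2 = 34285.
η = (ΔQ/Q̄) ÷ (ΔI/Ī) = (-125.4/515.3) ÷ (4970/34285) = -1.679.

-1.679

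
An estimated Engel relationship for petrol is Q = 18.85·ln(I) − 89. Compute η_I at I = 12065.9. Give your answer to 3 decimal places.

0.214

At I = 12065.9: Q = 88.155.
dQ/dI = 18.85/I = 0.00156225 at this income.
η = (dQ/dI)·(I/Q) = 0.00156225 × (12065.9/88.155) = 0.214.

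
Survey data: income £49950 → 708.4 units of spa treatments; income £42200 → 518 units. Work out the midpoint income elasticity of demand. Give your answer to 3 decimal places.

1.846

ΔQ = 518 − 708.4 = -190.4; midpoint Q̄ = (708.4 + 518)/2 = 613.2.
ΔI = 42200 − 49950 = -7750; midpoint Ī = (49950 + 42200)/2 = 46075.
η = (ΔQ/Q̄) ÷ (ΔI/Ī) = (-190.4/613.2) ÷ (-7750/46075) = 1.846.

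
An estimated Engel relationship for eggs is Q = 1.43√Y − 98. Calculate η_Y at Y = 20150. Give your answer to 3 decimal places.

0.967

At Y = 20150: Q = 104.989.
dQ/dY = 1.43/(2√Y) = 0.00503696 at this income.
η = (dQ/dY)·(Y/Q) = 0.00503696 × (20150/104.989) = 0.967.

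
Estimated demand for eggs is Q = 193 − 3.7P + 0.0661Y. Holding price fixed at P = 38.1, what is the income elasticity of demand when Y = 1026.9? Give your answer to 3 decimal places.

0.566

At P = 38.1, Y = 1026.9: Q = 119.908.
Holding P constant, ∂Q/∂Y = 0.0661.
η_Y = (∂Q/∂Y)·(Y/Q) = 0.0661 × (1026.9/119.908) = 0.566.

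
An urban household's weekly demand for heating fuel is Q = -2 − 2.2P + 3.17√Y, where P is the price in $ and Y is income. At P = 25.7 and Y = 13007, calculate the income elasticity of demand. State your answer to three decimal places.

At P = 25.7, Y = 13007: Q = 302.993.
Holding P constant, ∂Q/∂Y = 3.17/(2√Y) = 0.0138976.
η_Y = (∂Q/∂Y)·(Y/Q) = 0.0138976 × (13007/302.993) = 0.597.

0.597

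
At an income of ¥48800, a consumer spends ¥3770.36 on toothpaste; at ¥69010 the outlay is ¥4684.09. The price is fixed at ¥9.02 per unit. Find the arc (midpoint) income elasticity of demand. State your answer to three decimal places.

0.630

With a constant price, Q₁ = 3770.36/9.02 = 418.000 and Q₂ = 4684.09/9.02 = 519.300 (equivalently, work directly with expenditure since P cancels).
Midpoint %ΔQ = (4684.09 − 3770.36)/4227.23 = 0.21615; midpoint %ΔI = (69010 − 48800)/58905 = 0.34309.
η = 0.21615 / 0.34309 = 0.630.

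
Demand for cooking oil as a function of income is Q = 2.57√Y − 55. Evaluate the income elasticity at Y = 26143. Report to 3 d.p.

0.576

At Y = 26143: Q = 360.538.
dQ/dY = 2.57/(2√Y) = 0.00794741 at this income.
η = (dQ/dY)·(Y/Q) = 0.00794741 × (26143/360.538) = 0.576.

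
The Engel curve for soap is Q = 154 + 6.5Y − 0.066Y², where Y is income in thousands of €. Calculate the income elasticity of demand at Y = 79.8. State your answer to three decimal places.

-1.275

At Y = 79.8: Q = 252.4094.
dQ/dY = 6.5 − 0.132Y = -4.03360.
η = (dQ/dY)·(Y/Q) = -4.03360 × (79.8/252.4094) = -1.275.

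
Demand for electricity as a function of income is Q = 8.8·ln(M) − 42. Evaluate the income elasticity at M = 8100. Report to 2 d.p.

At M = 8100: Q = 37.197.
dQ/dM = 8.8/M = 0.00108642 at this income.
η = (dQ/dM)·(M/Q) = 0.00108642 × (8100/37.197) = 0.24.

0.24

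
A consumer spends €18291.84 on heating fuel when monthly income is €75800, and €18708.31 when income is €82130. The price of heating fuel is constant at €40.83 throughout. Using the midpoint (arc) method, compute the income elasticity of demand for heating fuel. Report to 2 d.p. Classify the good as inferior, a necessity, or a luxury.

With a constant price, Q₁ = 18291.84/40.83 = 448.000 and Q₂ = 18708.31/40.83 = 458.200 (equivalently, work directly with expenditure since P cancels).
Midpoint %ΔQ = (18708.31 − 18291.84)/18500.08 = 0.02251; midpoint %ΔI = (82130 − 75800)/78965 = 0.08016.
η = 0.02251 / 0.08016 = 0.28.
0 < η < 1 ⇒ necessity.

0.28 (necessity)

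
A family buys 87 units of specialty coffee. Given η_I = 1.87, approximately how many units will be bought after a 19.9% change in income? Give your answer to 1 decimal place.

%ΔQ ≈ η × %ΔI = 1.87 × 19.9% = 37.213%.
New Q ≈ 87 × (1 + 0.37213) = 119.4.

119.4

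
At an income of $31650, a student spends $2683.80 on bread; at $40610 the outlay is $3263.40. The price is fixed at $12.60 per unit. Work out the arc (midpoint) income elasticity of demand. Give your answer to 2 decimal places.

With a constant price, Q₁ = 2683.80/12.60 = 213.000 and Q₂ = 3263.40/12.60 = 259.000 (equivalently, work directly with expenditure since P cancels).
Midpoint %ΔQ = (3263.40 − 2683.80)/2973.60 = 0.19492; midpoint %ΔI = (40610 − 31650)/36130 = 0.24799.
η = 0.19492 / 0.24799 = 0.79.

0.79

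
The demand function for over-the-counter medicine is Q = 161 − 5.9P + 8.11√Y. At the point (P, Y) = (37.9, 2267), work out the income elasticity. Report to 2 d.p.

At P = 37.9, Y = 2267: Q = 323.532.
Holding P constant, ∂Q/∂Y = 8.11/(2√Y) = 0.0851658.
η_Y = (∂Q/∂Y)·(Y/Q) = 0.0851658 × (2267/323.532) = 0.60.

0.60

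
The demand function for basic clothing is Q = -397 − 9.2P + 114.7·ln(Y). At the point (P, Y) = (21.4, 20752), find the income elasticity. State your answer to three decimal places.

At P = 21.4, Y = 20752: Q = 546.284.
Holding P constant, ∂Q/∂Y = 114.7/Y = 0.00552718.
η_Y = (∂Q/∂Y)·(Y/Q) = 0.00552718 × (20752/546.284) = 0.210.

0.210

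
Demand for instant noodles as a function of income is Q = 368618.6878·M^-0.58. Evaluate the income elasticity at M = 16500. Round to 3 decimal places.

-0.580

For Q = A·M^β the income elasticity is constant and equal to β.
Here β = -0.58, so η = -0.580.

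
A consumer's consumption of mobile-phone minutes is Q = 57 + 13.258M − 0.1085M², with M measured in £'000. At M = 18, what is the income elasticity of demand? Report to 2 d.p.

At M = 18: Q = 260.4900.
dQ/dM = 13.258 − 0.217M = 9.35200.
η = (dQ/dM)·(M/Q) = 9.35200 × (18/260.4900) = 0.65.

0.65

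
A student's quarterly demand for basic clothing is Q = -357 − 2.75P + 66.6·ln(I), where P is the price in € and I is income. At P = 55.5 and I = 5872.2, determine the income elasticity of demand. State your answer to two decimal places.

0.97

At P = 55.5, I = 5872.2: Q = 68.329.
Holding P constant, ∂Q/∂I = 66.6/I = 0.0113416.
η_I = (∂Q/∂I)·(I/Q) = 0.0113416 × (5872.2/68.329) = 0.97.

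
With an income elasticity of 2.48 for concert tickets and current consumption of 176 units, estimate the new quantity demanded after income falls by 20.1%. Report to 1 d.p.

%ΔQ ≈ η × %ΔI = 2.48 × (-20.1%) = -49.848%.
New Q ≈ 176 × (1 − 0.49848) = 88.3.

88.3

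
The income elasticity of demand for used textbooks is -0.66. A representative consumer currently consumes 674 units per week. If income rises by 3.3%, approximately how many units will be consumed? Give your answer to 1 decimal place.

%ΔQ ≈ η × %ΔI = -0.66 × 3.3% = -2.178%.
New Q ≈ 674 × (1 − 0.02178) = 659.3.

659.3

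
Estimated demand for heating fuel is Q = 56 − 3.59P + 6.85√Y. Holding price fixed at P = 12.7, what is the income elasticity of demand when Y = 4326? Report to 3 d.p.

At P = 12.7, Y = 4326: Q = 460.947.
Holding P constant, ∂Q/∂Y = 6.85/(2√Y) = 0.0520736.
η_Y = (∂Q/∂Y)·(Y/Q) = 0.0520736 × (4326/460.947) = 0.489.

0.489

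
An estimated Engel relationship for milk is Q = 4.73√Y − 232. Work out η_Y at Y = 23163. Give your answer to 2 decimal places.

0.74

At Y = 23163: Q = 487.877.
dQ/dY = 4.73/(2√Y) = 0.0155394 at this income.
η = (dQ/dY)·(Y/Q) = 0.0155394 × (23163/487.877) = 0.74.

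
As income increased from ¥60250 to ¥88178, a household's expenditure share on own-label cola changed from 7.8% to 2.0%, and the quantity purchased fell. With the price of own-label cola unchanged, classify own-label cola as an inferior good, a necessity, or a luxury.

inferior good

Quantity demanded falls as income rises, so η < 0.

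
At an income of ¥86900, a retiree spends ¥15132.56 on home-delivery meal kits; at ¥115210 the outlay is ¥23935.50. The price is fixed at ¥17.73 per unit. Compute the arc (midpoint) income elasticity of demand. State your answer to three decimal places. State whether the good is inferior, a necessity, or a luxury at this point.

With a constant price, Q₁ = 15132.56/17.73 = 853.500 and Q₂ = 23935.50/17.73 = 1350.000 (equivalently, work directly with expenditure since P cancels).
Midpoint %ΔQ = (23935.50 − 15132.56)/19534.03 = 0.45065; midpoint %ΔI = (115210 − 86900)/101055 = 0.28014.
η = 0.45065 / 0.28014 = 1.609.
η > 1 ⇒ luxury.

1.609 (luxury)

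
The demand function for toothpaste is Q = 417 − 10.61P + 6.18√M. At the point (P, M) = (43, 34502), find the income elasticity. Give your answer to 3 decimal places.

At P = 43, M = 34502: Q = 1108.687.
Holding P constant, ∂Q/∂M = 6.18/(2√M) = 0.0166355.
η_M = (∂Q/∂M)·(M/Q) = 0.0166355 × (34502/1108.687) = 0.518.

0.518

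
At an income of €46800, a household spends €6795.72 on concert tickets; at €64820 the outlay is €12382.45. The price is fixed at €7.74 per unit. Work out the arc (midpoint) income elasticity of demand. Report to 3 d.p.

With a constant price, Q₁ = 6795.72/7.74 = 878.000 and Q₂ = 12382.45/7.74 = 1599.800 (equivalently, work directly with expenditure since P cancels).
Midpoint %ΔQ = (12382.45 − 6795.72)/9589.09 = 0.58261; midpoint %ΔI = (64820 − 46800)/55810 = 0.32288.
η = 0.58261 / 0.32288 = 1.804.

1.804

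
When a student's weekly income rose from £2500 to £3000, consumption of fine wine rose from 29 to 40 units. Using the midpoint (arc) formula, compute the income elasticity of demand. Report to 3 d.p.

1.754

ΔQ = 40 − 29 = 11; midpoint Q̄ = (29 + 40)/2 = 34.5.
ΔI = 3000 − 2500 = 500; midpoint Ī = (2500 + 3000)/2 = 2750.
η = (ΔQ/Q̄) ÷ (ΔI/Ī) = (11/34.5) ÷ (500/2750) = 1.754.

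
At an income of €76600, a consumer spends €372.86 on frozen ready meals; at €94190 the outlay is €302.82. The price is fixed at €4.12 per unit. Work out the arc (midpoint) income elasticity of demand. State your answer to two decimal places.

With a constant price, Q₁ = 372.86/4.12 = 90.500 and Q₂ = 302.82/4.12 = 73.500 (equivalently, work directly with expenditure since P cancels).
Midpoint %ΔQ = (302.82 − 372.86)/337.84 = -0.20732; midpoint %ΔI = (94190 − 76600)/85395 = 0.20598.
η = -0.20732 / 0.20598 = -1.01.

-1.01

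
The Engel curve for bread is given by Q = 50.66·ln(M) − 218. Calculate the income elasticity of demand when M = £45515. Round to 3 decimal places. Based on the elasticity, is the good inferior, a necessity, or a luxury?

At M = 45515: Q = 325.369.
dQ/dM = 50.66/M = 0.00111304 at this income.
η = (dQ/dM)·(M/Q) = 0.00111304 × (45515/325.369) = 0.156.
Since 0 < η < 1, the good is a necessity.

0.156 (necessity)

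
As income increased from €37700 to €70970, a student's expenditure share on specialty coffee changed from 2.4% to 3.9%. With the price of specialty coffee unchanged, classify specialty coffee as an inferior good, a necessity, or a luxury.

luxury

The budget share rises as income rises, so η > 1.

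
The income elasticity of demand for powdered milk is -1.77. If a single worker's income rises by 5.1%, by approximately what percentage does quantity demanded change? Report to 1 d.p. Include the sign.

-9.0%

%ΔQ ≈ η × %ΔI = -1.77 × 5.1% = -9.0%.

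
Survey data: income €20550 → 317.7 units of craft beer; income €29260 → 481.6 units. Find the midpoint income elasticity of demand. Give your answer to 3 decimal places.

1.173

ΔQ = 481.6 − 317.7 = 163.9; midpoint Q̄ = (317.7 + 481.6)/2 = 399.65.
ΔI = 29260 − 20550 = 8710; midpoint Ī = (20550 + 29260)/2 = 24905.
η = (ΔQ/Q̄) ÷ (ΔI/Ī) = (163.9/399.65) ÷ (8710/24905) = 1.173.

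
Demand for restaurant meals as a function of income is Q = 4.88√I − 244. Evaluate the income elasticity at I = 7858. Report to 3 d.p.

At I = 7858: Q = 188.589.
dQ/dI = 4.88/(2√I) = 0.0275254 at this income.
η = (dQ/dI)·(I/Q) = 0.0275254 × (7858/188.589) = 1.147.

1.147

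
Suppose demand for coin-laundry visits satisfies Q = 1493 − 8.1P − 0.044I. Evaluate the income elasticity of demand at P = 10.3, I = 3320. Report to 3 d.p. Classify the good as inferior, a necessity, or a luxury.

-0.116 (inferior good)

At P = 10.3, I = 3320: Q = 1263.490.
Holding P constant, ∂Q/∂I = −0.044.
η_I = (∂Q/∂I)·(I/Q) = -0.044 × (3320/1263.490) = -0.116.
Since η < 0, this is an inferior good.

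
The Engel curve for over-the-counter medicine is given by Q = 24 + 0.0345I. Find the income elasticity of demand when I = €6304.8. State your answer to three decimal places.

0.901

At I = 6304.8: Q = 241.516.
dQ/dI = 0.0345.
η = (dQ/dI)·(I/Q) = 0.0345 × (6304.8/241.516) = 0.901.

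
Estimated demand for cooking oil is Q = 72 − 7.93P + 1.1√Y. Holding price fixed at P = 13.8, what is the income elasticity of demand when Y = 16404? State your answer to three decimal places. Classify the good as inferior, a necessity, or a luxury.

At P = 13.8, Y = 16404: Q = 103.452.
Holding P constant, ∂Q/∂Y = 1.1/(2√Y) = 0.00429425.
η_Y = (∂Q/∂Y)·(Y/Q) = 0.00429425 × (16404/103.452) = 0.681.
Since 0 < η < 1, this is a necessity.

0.681 (necessity)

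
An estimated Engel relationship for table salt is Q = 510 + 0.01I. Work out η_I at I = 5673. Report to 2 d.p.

0.10

At I = 5673: Q = 566.730.
dQ/dI = 0.01.
η = (dQ/dI)·(I/Q) = 0.01 × (5673/566.730) = 0.10.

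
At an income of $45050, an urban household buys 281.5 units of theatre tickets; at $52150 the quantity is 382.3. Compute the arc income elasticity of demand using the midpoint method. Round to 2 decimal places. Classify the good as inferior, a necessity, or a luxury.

2.08 (luxury)

ΔQ = 382.3 − 281.5 = 100.8; midpoint Q̄ = (281.5 + 382.3)/2 = 331.9.
ΔI = 52150 − 45050 = 7100; midpoint Ī = (45050 + 52150)/2 = 48600.
η = (ΔQ/Q̄) ÷ (ΔI/Ī) = (100.8/331.9) ÷ (7100/48600) = 2.08.
η > 1 ⇒ luxury.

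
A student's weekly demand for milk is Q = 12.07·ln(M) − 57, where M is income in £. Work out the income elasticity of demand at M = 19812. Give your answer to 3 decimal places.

At M = 19812: Q = 62.421.
dQ/dM = 12.07/M = 0.000609227 at this income.
η = (dQ/dM)·(M/Q) = 0.000609227 × (19812/62.421) = 0.193.

0.193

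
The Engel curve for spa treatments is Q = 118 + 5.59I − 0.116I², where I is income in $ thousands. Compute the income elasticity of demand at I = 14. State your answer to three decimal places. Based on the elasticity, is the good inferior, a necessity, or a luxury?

0.189 (necessity)

At I = 14: Q = 173.5240.
dQ/dI = 5.59 − 0.232I = 2.34200.
η = (dQ/dI)·(I/Q) = 2.34200 × (14/173.5240) = 0.189.
0 < η < 1 ⇒ necessity.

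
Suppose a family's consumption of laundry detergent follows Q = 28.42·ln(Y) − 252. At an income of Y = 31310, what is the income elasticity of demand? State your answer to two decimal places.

At Y = 31310: Q = 42.195.
dQ/dY = 28.42/Y = 0.000907697 at this income.
η = (dQ/dY)·(Y/Q) = 0.000907697 × (31310/42.195) = 0.67.

0.67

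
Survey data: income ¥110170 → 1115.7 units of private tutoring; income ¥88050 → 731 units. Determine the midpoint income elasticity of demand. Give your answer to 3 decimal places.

1.867

ΔQ = 731 − 1115.7 = -384.7; midpoint Q̄ = (1115.7 + 731)/2 = 923.35.
ΔI = 88050 − 110170 = -22120; midpoint Ī = (110170 + 88050)/2 = 99110.
η = (ΔQ/Q̄) ÷ (ΔI/Ī) = (-384.7/923.35) ÷ (-22120/99110) = 1.867.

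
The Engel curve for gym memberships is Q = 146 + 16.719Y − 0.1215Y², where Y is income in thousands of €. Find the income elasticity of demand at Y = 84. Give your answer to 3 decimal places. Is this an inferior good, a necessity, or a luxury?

-0.448 (inferior good)

At Y = 84: Q = 693.0920.
dQ/dY = 16.719 − 0.243Y = -3.69300.
η = (dQ/dY)·(Y/Q) = -3.69300 × (84/693.0920) = -0.448.
η < 0 ⇒ inferior good.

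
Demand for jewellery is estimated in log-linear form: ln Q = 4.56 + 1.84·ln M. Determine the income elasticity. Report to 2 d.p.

1.84

In a log-linear demand, the coefficient on ln M is the income elasticity.
So η = 1.84.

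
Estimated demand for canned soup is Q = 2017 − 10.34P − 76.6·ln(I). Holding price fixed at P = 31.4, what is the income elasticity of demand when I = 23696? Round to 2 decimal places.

At P = 31.4, I = 23696: Q = 920.727.
Holding P constant, ∂Q/∂I = -76.6/I = -0.00323261.
η_I = (∂Q/∂I)·(I/Q) = -0.00323261 × (23696/920.727) = -0.08.

-0.08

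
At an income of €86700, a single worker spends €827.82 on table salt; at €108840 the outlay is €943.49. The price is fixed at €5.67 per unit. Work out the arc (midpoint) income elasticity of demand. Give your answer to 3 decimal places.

With a constant price, Q₁ = 827.82/5.67 = 146.000 and Q₂ = 943.49/5.67 = 166.400 (equivalently, work directly with expenditure since P cancels).
Midpoint %ΔQ = (943.49 − 827.82)/885.66 = 0.13060; midpoint %ΔI = (108840 − 86700)/97770 = 0.22645.
η = 0.13060 / 0.22645 = 0.577.

0.577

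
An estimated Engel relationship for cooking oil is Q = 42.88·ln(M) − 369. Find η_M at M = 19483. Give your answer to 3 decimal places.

0.786

At M = 19483: Q = 54.539.
dQ/dM = 42.88/M = 0.00220089 at this income.
η = (dQ/dM)·(M/Q) = 0.00220089 × (19483/54.539) = 0.786.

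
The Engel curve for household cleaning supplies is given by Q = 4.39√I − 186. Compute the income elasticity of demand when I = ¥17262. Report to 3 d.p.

0.738

At I = 17262: Q = 390.780.
dQ/dI = 4.39/(2√I) = 0.0167066 at this income.
η = (dQ/dI)·(I/Q) = 0.0167066 × (17262/390.780) = 0.738.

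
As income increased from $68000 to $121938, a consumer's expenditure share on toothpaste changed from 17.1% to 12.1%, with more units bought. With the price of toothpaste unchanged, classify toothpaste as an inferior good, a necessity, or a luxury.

Quantity rises but the budget share falls as income rises, so 0 < η < 1.

necessity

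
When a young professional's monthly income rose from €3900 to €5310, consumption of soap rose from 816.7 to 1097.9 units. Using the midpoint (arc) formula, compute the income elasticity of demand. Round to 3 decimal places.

0.959

ΔQ = 1097.9 − 816.7 = 281.2; midpoint Q̄ = (816.7 + 1097.9)/2 = 957.3.
ΔI = 5310 − 3900 = 1410; midpoint Ī = (3900 + 5310)/2 = 4605.
η = (ΔQ/Q̄) ÷ (ΔI/Ī) = (281.2/957.3) ÷ (1410/4605) = 0.959.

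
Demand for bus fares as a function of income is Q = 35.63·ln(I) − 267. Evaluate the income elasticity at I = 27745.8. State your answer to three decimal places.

0.365

At I = 27745.8: Q = 97.525.
dQ/dI = 35.63/I = 0.00128416 at this income.
η = (dQ/dI)·(I/Q) = 0.00128416 × (27745.8/97.525) = 0.365.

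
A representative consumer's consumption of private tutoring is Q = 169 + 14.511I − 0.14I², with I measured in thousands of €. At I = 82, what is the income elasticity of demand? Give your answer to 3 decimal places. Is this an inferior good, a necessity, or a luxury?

At I = 82: Q = 417.5420.
dQ/dI = 14.511 − 0.28I = -8.44900.
η = (dQ/dI)·(I/Q) = -8.44900 × (82/417.5420) = -1.659.
η < 0 ⇒ inferior good.

-1.659 (inferior good)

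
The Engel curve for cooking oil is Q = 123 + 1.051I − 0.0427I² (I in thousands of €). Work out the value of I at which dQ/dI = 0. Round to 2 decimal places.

12.31

dQ/dI = 1.051 − 0.0854I.
The good is inferior where dQ/dI < 0. Setting dQ/dI = 0 gives I = 1.051 / 0.0854 = 12.31.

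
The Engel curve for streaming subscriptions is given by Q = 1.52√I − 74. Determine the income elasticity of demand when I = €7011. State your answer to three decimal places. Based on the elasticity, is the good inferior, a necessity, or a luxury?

At I = 7011: Q = 53.272.
dQ/dI = 1.52/(2√I) = 0.00907661 at this income.
η = (dQ/dI)·(I/Q) = 0.00907661 × (7011/53.272) = 1.195.
Since η > 1, the good is a luxury.

1.195 (luxury)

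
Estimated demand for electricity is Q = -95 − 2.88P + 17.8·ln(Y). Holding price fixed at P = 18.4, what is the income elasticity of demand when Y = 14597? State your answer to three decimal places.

0.785

At P = 18.4, Y = 14597: Q = 22.685.
Holding P constant, ∂Q/∂Y = 17.8/Y = 0.00121943.
η_Y = (∂Q/∂Y)·(Y/Q) = 0.00121943 × (14597/22.685) = 0.785.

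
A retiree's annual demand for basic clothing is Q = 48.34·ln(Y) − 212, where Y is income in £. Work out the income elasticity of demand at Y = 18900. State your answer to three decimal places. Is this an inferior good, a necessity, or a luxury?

0.183 (necessity)

At Y = 18900: Q = 264.000.
dQ/dY = 48.34/Y = 0.00255767 at this income.
η = (dQ/dY)·(Y/Q) = 0.00255767 × (18900/264.000) = 0.183.
Since 0 < η < 1, the good is a necessity.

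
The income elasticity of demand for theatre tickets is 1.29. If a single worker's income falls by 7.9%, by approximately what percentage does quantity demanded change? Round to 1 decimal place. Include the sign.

%ΔQ ≈ η × %ΔI = 1.29 × (-7.9%) = -10.2%.

-10.2%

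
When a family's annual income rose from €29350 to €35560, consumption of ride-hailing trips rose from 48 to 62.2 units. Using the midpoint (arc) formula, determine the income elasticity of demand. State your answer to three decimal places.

1.347

ΔQ = 62.2 − 48 = 14.2; midpoint Q̄ = (48 + 62.2)/2 = 55.1.
ΔI = 35560 − 29350 = 6210; midpoint Ī = (29350 + 35560)/2 = 32455.
η = (ΔQ/Q̄) ÷ (ΔI/Ī) = (14.2/55.1) ÷ (6210/32455) = 1.347.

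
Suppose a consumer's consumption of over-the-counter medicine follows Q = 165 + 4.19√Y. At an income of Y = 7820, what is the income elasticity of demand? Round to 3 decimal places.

At Y = 7820: Q = 535.525.
dQ/dY = 4.19/(2√Y) = 0.0236909 at this income.
η = (dQ/dY)·(Y/Q) = 0.0236909 × (7820/535.525) = 0.346.

0.346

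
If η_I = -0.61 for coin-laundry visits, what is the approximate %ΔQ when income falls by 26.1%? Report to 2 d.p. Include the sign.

15.92%

%ΔQ ≈ η × %ΔI = -0.61 × (-26.1%) = 15.92%.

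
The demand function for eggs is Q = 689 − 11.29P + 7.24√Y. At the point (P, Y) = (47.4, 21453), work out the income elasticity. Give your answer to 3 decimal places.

0.437

At P = 47.4, Y = 21453: Q = 1214.285.
Holding P constant, ∂Q/∂Y = 7.24/(2√Y) = 0.0247152.
η_Y = (∂Q/∂Y)·(Y/Q) = 0.0247152 × (21453/1214.285) = 0.437.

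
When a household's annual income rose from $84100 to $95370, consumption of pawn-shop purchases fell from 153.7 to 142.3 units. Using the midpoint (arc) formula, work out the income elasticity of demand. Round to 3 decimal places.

ΔQ = 142.3 − 153.7 = -11.4; midpoint Q̄ = (153.7 + 142.3)/2 = 148.
ΔI = 95370 − 84100 = 11270; midpoint Ī = (84100 + 95370)/2 = 89735.
η = (ΔQ/Q̄) ÷ (ΔI/Ī) = (-11.4/148) ÷ (11270/89735) = -0.613.

-0.613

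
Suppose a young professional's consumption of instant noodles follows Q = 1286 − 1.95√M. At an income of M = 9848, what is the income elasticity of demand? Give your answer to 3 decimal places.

-0.089

At M = 9848: Q = 1092.488.
dQ/dM = -1.95/(2√M) = -0.00982496 at this income.
η = (dQ/dM)·(M/Q) = -0.00982496 × (9848/1092.488) = -0.089.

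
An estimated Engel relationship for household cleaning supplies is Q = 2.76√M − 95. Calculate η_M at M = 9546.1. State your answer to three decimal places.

At M = 9546.1: Q = 174.663.
dQ/dM = 2.76/(2√M) = 0.0141243 at this income.
η = (dQ/dM)·(M/Q) = 0.0141243 × (9546.1/174.663) = 0.772.

0.772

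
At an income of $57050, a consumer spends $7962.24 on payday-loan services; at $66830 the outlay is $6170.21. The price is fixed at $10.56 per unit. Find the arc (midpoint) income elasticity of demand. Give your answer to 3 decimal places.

With a constant price, Q₁ = 7962.24/10.56 = 754.000 and Q₂ = 6170.21/10.56 = 584.300 (equivalently, work directly with expenditure since P cancels).
Midpoint %ΔQ = (6170.21 − 7962.24)/7066.23 = -0.25361; midpoint %ΔI = (66830 − 57050)/61940 = 0.15789.
η = -0.25361 / 0.15789 = -1.606.

-1.606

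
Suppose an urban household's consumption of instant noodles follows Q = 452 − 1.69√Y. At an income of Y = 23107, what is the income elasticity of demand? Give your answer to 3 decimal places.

-0.658

At Y = 23107: Q = 195.103.
dQ/dY = -1.69/(2√Y) = -0.00555885 at this income.
η = (dQ/dY)·(Y/Q) = -0.00555885 × (23107/195.103) = -0.658.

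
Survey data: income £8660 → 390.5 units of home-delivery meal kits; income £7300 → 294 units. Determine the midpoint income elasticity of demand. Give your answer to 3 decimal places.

ΔQ = 294 − 390.5 = -96.5; midpoint Q̄ = (390.5 + 294)/2 = 342.25.
ΔI = 7300 − 8660 = -1360; midpoint Ī = (8660 + 7300)/2 = 7980.
η = (ΔQ/Q̄) ÷ (ΔI/Ī) = (-96.5/342.25) ÷ (-1360/7980) = 1.654.

1.654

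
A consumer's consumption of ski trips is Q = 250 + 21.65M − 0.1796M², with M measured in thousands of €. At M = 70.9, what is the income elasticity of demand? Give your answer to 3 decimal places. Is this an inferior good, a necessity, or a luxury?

-0.307 (inferior good)

At M = 70.9: Q = 882.1699.
dQ/dM = 21.65 − 0.3592M = -3.81728.
η = (dQ/dM)·(M/Q) = -3.81728 × (70.9/882.1699) = -0.307.
η < 0 ⇒ inferior good.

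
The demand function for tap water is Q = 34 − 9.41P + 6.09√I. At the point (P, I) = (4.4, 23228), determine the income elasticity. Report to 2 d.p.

At P = 4.4, I = 23228: Q = 920.757.
Holding P constant, ∂Q/∂I = 6.09/(2√I) = 0.0199794.
η_I = (∂Q/∂I)·(I/Q) = 0.0199794 × (23228/920.757) = 0.50.

0.50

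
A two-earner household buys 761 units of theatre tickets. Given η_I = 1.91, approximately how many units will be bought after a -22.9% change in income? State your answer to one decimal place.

%ΔQ ≈ η × %ΔI = 1.91 × (-22.9%) = -43.739%.
New Q ≈ 761 × (1 − 0.43739) = 428.1.

428.1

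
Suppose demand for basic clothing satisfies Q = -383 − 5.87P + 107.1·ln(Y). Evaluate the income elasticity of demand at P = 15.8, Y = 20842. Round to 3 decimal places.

0.182

At P = 15.8, Y = 20842: Q = 589.334.
Holding P constant, ∂Q/∂Y = 107.1/Y = 0.00513866.
η_Y = (∂Q/∂Y)·(Y/Q) = 0.00513866 × (20842/589.334) = 0.182.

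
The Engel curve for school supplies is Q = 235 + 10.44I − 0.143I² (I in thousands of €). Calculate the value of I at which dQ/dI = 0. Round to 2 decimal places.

36.50

dQ/dI = 10.44 − 0.286I.
The good is inferior where dQ/dI < 0. Setting dQ/dI = 0 gives I = 10.44 / 0.286 = 36.50.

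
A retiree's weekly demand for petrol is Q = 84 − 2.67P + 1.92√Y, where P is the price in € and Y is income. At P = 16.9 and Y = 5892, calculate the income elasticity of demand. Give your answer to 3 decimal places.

0.396

At P = 16.9, Y = 5892: Q = 186.255.
Holding P constant, ∂Q/∂Y = 1.92/(2√Y) = 0.0125066.
η_Y = (∂Q/∂Y)·(Y/Q) = 0.0125066 × (5892/186.255) = 0.396.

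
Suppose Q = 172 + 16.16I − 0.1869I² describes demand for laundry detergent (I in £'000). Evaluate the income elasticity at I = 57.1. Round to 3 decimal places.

At I = 57.1: Q = 485.3654.
dQ/dI = 16.16 − 0.3738I = -5.18398.
η = (dQ/dI)·(I/Q) = -5.18398 × (57.1/485.3654) = -0.610.

-0.610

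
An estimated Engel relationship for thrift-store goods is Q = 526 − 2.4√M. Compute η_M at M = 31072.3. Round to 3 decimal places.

At M = 31072.3: Q = 102.944.
dQ/dM = -2.4/(2√M) = -0.00680761 at this income.
η = (dQ/dM)·(M/Q) = -0.00680761 × (31072.3/102.944) = -2.055.

-2.055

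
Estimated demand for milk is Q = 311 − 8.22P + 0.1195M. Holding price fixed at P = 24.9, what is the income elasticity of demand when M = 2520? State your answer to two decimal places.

At P = 24.9, M = 2520: Q = 407.462.
Holding P constant, ∂Q/∂M = 0.1195.
η_M = (∂Q/∂M)·(M/Q) = 0.1195 × (2520/407.462) = 0.74.

0.74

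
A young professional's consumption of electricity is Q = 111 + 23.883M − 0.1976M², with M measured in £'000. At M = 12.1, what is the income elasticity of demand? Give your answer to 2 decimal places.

0.62

At M = 12.1: Q = 371.0537.
dQ/dM = 23.883 − 0.3952M = 19.10108.
η = (dQ/dM)·(M/Q) = 19.10108 × (12.1/371.0537) = 0.62.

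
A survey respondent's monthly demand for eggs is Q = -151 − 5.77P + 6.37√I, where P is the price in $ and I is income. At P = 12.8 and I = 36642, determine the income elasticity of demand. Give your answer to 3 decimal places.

0.613

At P = 12.8, I = 36642: Q = 994.496.
Holding P constant, ∂Q/∂I = 6.37/(2√I) = 0.0166387.
η_I = (∂Q/∂I)·(I/Q) = 0.0166387 × (36642/994.496) = 0.613.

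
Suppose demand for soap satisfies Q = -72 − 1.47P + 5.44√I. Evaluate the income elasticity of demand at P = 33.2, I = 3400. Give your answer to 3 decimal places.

0.808

At P = 33.2, I = 3400: Q = 196.400.
Holding P constant, ∂Q/∂I = 5.44/(2√I) = 0.0466476.
η_I = (∂Q/∂I)·(I/Q) = 0.0466476 × (3400/196.400) = 0.808.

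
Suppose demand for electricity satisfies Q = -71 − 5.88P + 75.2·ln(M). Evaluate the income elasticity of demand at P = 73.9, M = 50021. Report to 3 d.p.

0.244

At P = 73.9, M = 50021: Q = 308.147.
Holding P constant, ∂Q/∂M = 75.2/M = 0.00150337.
η_M = (∂Q/∂M)·(M/Q) = 0.00150337 × (50021/308.147) = 0.244.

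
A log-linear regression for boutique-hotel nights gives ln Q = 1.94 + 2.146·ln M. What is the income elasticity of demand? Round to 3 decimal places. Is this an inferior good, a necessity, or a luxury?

2.146 (luxury)

In a log-linear demand, the coefficient on ln M is the income elasticity.
So η = 2.146.
η > 1 ⇒ luxury.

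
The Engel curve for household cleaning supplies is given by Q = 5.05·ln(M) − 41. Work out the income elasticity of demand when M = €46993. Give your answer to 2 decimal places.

At M = 46993: Q = 13.327.
dQ/dM = 5.05/M = 0.000107463 at this income.
η = (dQ/dM)·(M/Q) = 0.000107463 × (46993/13.327) = 0.38.

0.38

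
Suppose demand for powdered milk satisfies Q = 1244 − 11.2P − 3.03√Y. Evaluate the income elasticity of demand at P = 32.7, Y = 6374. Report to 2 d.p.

At P = 32.7, Y = 6374: Q = 635.853.
Holding P constant, ∂Q/∂Y = -3.03/(2√Y) = -0.0189761.
η_Y = (∂Q/∂Y)·(Y/Q) = -0.0189761 × (6374/635.853) = -0.19.

-0.19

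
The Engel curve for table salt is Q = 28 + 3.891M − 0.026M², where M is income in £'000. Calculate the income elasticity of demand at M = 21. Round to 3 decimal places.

0.598

At M = 21: Q = 98.2450.
dQ/dM = 3.891 − 0.052M = 2.79900.
η = (dQ/dM)·(M/Q) = 2.79900 × (21/98.2450) = 0.598.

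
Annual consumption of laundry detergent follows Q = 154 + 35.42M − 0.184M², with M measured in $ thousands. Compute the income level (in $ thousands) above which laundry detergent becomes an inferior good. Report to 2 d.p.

dQ/dM = 35.42 − 0.368M.
The good is inferior where dQ/dM < 0. Setting dQ/dM = 0 gives M = 35.42 / 0.368 = 96.25.

96.25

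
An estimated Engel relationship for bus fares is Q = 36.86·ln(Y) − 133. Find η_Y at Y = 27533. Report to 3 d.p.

0.151

At Y = 27533: Q = 243.825.
dQ/dY = 36.86/Y = 0.00133876 at this income.
η = (dQ/dY)·(Y/Q) = 0.00133876 × (27533/243.825) = 0.151.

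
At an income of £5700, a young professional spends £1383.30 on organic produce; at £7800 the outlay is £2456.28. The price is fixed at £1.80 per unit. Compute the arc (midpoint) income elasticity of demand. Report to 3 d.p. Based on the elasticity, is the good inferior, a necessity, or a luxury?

1.796 (luxury)

With a constant price, Q₁ = 1383.30/1.80 = 768.500 and Q₂ = 2456.28/1.80 = 1364.600 (equivalently, work directly with expenditure since P cancels).
Midpoint %ΔQ = (2456.28 − 1383.30)/1919.79 = 0.55890; midpoint %ΔI = (7800 − 5700)/6750 = 0.31111.
η = 0.55890 / 0.31111 = 1.796.
η > 1 ⇒ luxury.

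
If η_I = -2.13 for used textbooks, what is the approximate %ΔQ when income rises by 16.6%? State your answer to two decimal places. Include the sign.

%ΔQ ≈ η × %ΔI = -2.13 × 16.6% = -35.36%.

-35.36%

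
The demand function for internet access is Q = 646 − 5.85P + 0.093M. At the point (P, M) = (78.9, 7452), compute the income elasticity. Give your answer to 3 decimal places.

At P = 78.9, M = 7452: Q = 877.471.
Holding P constant, ∂Q/∂M = 0.093.
η_M = (∂Q/∂M)·(M/Q) = 0.093 × (7452/877.471) = 0.790.

0.790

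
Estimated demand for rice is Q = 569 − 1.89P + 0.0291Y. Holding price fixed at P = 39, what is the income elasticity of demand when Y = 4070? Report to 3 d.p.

0.193

At P = 39, Y = 4070: Q = 613.727.
Holding P constant, ∂Q/∂Y = 0.0291.
η_Y = (∂Q/∂Y)·(Y/Q) = 0.0291 × (4070/613.727) = 0.193.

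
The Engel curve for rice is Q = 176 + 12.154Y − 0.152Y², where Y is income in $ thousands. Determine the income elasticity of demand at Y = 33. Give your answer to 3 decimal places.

At Y = 33: Q = 411.5540.
dQ/dY = 12.154 − 0.304Y = 2.12200.
η = (dQ/dY)·(Y/Q) = 2.12200 × (33/411.5540) = 0.170.

0.170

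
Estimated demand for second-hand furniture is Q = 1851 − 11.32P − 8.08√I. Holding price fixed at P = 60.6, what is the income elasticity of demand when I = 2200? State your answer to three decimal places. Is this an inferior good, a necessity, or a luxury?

At P = 60.6, I = 2200: Q = 786.022.
Holding P constant, ∂Q/∂I = -8.08/(2√I) = -0.0861331.
η_I = (∂Q/∂I)·(I/Q) = -0.0861331 × (2200/786.022) = -0.241.
Since η < 0, this is an inferior good.

-0.241 (inferior good)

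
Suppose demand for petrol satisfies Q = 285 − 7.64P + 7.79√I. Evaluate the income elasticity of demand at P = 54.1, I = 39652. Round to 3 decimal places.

At P = 54.1, I = 39652: Q = 1422.884.
Holding P constant, ∂Q/∂I = 7.79/(2√I) = 0.0195603.
η_I = (∂Q/∂I)·(I/Q) = 0.0195603 × (39652/1422.884) = 0.545.

0.545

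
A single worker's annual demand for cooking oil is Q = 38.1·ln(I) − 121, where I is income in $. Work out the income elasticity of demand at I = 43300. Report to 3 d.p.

0.133

At I = 43300: Q = 285.752.
dQ/dI = 38.1/I = 0.000879908 at this income.
η = (dQ/dI)·(I/Q) = 0.000879908 × (43300/285.752) = 0.133.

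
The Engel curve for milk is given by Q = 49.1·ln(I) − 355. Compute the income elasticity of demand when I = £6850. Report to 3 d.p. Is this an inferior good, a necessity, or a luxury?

At I = 6850: Q = 78.651.
dQ/dI = 49.1/I = 0.00716788 at this income.
η = (dQ/dI)·(I/Q) = 0.00716788 × (6850/78.651) = 0.624.
Since 0 < η < 1, the good is a necessity.

0.624 (necessity)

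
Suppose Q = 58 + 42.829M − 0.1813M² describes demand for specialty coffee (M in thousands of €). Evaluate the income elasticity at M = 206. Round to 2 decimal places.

At M = 206: Q = 1187.1272.
dQ/dM = 42.829 − 0.3626M = -31.86660.
η = (dQ/dM)·(M/Q) = -31.86660 × (206/1187.1272) = -5.53.

-5.53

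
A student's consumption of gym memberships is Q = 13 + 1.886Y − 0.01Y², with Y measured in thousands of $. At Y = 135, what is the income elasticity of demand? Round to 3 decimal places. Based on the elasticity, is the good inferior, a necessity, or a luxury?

-1.287 (inferior good)

At Y = 135: Q = 85.3600.
dQ/dY = 1.886 − 0.02Y = -0.81400.
η = (dQ/dY)·(Y/Q) = -0.81400 × (135/85.3600) = -1.287.
η < 0 ⇒ inferior good.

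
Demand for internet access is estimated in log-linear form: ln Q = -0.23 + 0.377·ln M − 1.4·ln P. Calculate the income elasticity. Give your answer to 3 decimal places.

In a log-linear demand, the coefficient on ln M is the income elasticity.
So η = 0.377.

0.377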